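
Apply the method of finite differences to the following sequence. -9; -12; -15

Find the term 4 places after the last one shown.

-27

-3, -3
The first differences are constant (-3).
-15 − 3 = -18
-18 − 3 = -21
-21 − 3 = -24
-24 − 3 = -27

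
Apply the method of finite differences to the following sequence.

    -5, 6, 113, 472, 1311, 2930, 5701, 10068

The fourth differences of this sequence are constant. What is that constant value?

72

Δ: 11, 107, 359, 839, 1619, 2771, 4367
Δ²: 96, 252, 480, 780, 1152, 1596
Δ³: 156, 228, 300, 372, 444
Δ⁴: 72, 72, 72, 72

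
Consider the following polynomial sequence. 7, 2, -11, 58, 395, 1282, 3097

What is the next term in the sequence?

6314

D1: -5 , -13 , 69 , 337 , 887 , 1815
D2: -8 , 82 , 268 , 550 , 928
D3: 90 , 186 , 282 , 378
D4: 96 , 96 , 96
The fourth differences are constant (96).
378 + 96 = 474;  928 + 474 = 1402;  1815 + 1402 = 3217;  3097 + 3217 = 6314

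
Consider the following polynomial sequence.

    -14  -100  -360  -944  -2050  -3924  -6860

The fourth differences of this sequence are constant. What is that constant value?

Δ: -86, -260, -584, -1106, -1874, -2936
Δ²: -174, -324, -522, -768, -1062
Δ³: -150, -198, -246, -294
Δ⁴: -48, -48, -48

-48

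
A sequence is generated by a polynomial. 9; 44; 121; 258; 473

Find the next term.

Δ: 35, 77, 137, 215
Δ²: 42, 60, 78
Δ³: 18, 18
Third differences constant at 18.
78 + 18 = 96;  215 + 96 = 311;  473 + 311 = 784

784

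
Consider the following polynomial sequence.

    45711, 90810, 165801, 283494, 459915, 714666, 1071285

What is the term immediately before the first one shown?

20550

45099  74991  117693  176421  254751  356619
29892  42702  58728  78330  101868
12810  16026  19602  23538
3216  3576  3936
360  360
The fifth differences are constant at 360.
Work back: 3216 − 360 = 2856;  12810 − 2856 = 9954;  29892 − 9954 = 19938;  45099 − 19938 = 25161;  45711 − 25161 = 20550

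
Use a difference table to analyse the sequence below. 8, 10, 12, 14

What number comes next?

16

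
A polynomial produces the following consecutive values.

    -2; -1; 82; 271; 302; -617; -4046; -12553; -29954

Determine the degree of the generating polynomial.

5

D1: 1, 83, 189, 31, -919, -3429, -8507, -17401
D2: 82, 106, -158, -950, -2510, -5078, -8894
D3: 24, -264, -792, -1560, -2568, -3816
D4: -288, -528, -768, -1008, -1248
D5: -240, -240, -240, -240
The fifth differences are constant, so the polynomial has degree 5.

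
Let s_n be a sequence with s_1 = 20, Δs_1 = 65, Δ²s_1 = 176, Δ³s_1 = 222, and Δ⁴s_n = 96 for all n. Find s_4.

Build the table forward from the leading diagonal:
D4: 96  96  96  96
D3: 222  318  414  510
D2: 176  398  716  1130
D1: 65  241  639  1355
s: 20  85  326  965

965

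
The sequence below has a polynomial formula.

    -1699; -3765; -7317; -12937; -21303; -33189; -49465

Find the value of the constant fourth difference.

-96

D1: -2066, -3552, -5620, -8366, -11886, -16276
D2: -1486, -2068, -2746, -3520, -4390
D3: -582, -678, -774, -870
D4: -96, -96, -96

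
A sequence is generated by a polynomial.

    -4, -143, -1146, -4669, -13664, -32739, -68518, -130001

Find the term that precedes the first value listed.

Δ: -139, -1003, -3523, -8995, -19075, -35779, -61483
Δ²: -864, -2520, -5472, -10080, -16704, -25704
Δ³: -1656, -2952, -4608, -6624, -9000
Δ⁴: -1296, -1656, -2016, -2376
Δ⁵: -360, -360, -360
The fifth differences are constant at -360.
Work back: -1296 + 360 = -936;  -1656 + 936 = -720;  -864 + 720 = -144;  -139 + 144 = 5;  -4 − 5 = -9

-9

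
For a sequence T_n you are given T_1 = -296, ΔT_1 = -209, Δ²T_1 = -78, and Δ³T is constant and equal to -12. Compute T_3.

-792

Build the table forward from the leading diagonal:
Third differences: -12  -12  -12
Second differences: -78  -90  -102
First differences: -209  -287  -377
T: -296  -505  -792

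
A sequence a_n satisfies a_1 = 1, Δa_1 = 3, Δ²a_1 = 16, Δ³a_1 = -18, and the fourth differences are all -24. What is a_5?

Build the table forward from the leading diagonal:
Δ⁴: -24, -24, -24, -24, -24
Δ³: -18, -42, -66, -90, -114
Δ²: 16, -2, -44, -110, -200
Δ: 3, 19, 17, -27, -137
a: 1, 4, 23, 40, 13

13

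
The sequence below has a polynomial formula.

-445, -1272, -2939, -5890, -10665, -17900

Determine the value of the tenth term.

-87520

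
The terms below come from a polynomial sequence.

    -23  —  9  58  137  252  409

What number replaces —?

Using the last 5 terms:
First differences: 49, 79, 115, 157
Second differences: 30, 36, 42
Third differences: 6, 6
Constant third difference = 6.
Extend backward: 30 − 6 = 24;  49 − 24 = 25;  9 − 25 = -16

-16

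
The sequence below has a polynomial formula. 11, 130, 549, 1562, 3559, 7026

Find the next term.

12545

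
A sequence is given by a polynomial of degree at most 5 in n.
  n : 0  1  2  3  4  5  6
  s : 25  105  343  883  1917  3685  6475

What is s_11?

First differences: 80, 238, 540, 1034, 1768, 2790
Second differences: 158, 302, 494, 734, 1022
Third differences: 144, 192, 240, 288
Fourth differences: 48, 48, 48
Constant fourth difference = 48, so extend:
288 + 48 = 336;  1022 + 336 = 1358;  2790 + 1358 = 4148;  6475 + 4148 = 10623
336 + 48 = 384;  1358 + 384 = 1742;  4148 + 1742 = 5890;  10623 + 5890 = 16513
384 + 48 = 432;  1742 + 432 = 2174;  5890 + 2174 = 8064;  16513 + 8064 = 24577
432 + 48 = 480;  2174 + 480 = 2654;  8064 + 2654 = 10718;  24577 + 10718 = 35295
480 + 48 = 528;  2654 + 528 = 3182;  10718 + 3182 = 13900;  35295 + 13900 = 49195

49195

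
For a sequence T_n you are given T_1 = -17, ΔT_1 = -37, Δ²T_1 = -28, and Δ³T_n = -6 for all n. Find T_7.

Build the table forward from the leading diagonal:
Δ³: -6, -6, -6, -6, -6, -6, -6
Δ²: -28, -34, -40, -46, -52, -58, -64
Δ: -37, -65, -99, -139, -185, -237, -295
T: -17, -54, -119, -218, -357, -542, -779

-779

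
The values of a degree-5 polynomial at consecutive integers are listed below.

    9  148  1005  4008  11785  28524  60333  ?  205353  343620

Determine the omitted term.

Using the first 7 terms:
139, 857, 3003, 7777, 16739, 31809
718, 2146, 4774, 8962, 15070
1428, 2628, 4188, 6108
1200, 1560, 1920
360, 360
Constant fifth difference = 360.
Extend forward: 1920 + 360 = 2280;  6108 + 2280 = 8388;  15070 + 8388 = 23458;  31809 + 23458 = 55267;  60333 + 55267 = 115600

115600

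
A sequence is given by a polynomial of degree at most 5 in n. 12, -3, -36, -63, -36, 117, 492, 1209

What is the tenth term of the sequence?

4269

-15 , -33 , -27 , 27 , 153 , 375 , 717
-18 , 6 , 54 , 126 , 222 , 342
24 , 48 , 72 , 96 , 120
24 , 24 , 24 , 24
The fourth differences are constant (24).
120 + 24 = 144;  342 + 144 = 486;  717 + 486 = 1203;  1209 + 1203 = 2412
144 + 24 = 168;  486 + 168 = 654;  1203 + 654 = 1857;  2412 + 1857 = 4269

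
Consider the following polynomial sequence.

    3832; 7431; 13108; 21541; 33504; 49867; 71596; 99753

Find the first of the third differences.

678

First differences: 3599, 5677, 8433, 11963, 16363, 21729, 28157
Second differences: 2078, 2756, 3530, 4400, 5366, 6428
Third differences: 678, 774, 870, 966, 1062
Fourth differences: 96, 96, 96, 96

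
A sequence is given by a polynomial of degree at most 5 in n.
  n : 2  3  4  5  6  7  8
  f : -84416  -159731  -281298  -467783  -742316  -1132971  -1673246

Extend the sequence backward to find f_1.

-40671

-75315  -121567  -186485  -274533  -390655  -540275
-46252  -64918  -88048  -116122  -149620
-18666  -23130  -28074  -33498
-4464  -4944  -5424
-480  -480
The fifth differences are constant at -480.
Work back: -4464 + 480 = -3984;  -18666 + 3984 = -14682;  -46252 + 14682 = -31570;  -75315 + 31570 = -43745;  -84416 + 43745 = -40671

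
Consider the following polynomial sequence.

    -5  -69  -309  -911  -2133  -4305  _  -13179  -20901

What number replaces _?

-7829

Using the first 6 terms:
D1: -64  -240  -602  -1222  -2172
D2: -176  -362  -620  -950
D3: -186  -258  -330
D4: -72  -72
Constant fourth difference = -72.
Extend forward: -330 − 72 = -402;  -950 − 402 = -1352;  -2172 − 1352 = -3524;  -4305 − 3524 = -7829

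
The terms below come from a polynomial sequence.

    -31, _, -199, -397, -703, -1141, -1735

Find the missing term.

Using the last 5 terms:
D1: -198, -306, -438, -594
D2: -108, -132, -156
D3: -24, -24
Constant third difference = -24.
Extend backward: -108 + 24 = -84;  -198 + 84 = -114;  -199 + 114 = -85

-85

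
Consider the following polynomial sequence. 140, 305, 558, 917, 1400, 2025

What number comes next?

Δ: 165 , 253 , 359 , 483 , 625
Δ²: 88 , 106 , 124 , 142
Δ³: 18 , 18 , 18
Third differences constant at 18.
142 + 18 = 160;  625 + 160 = 785;  2025 + 785 = 2810

2810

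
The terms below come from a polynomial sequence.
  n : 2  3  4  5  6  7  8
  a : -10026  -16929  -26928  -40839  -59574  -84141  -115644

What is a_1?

Δ: -6903  -9999  -13911  -18735  -24567  -31503
Δ²: -3096  -3912  -4824  -5832  -6936
Δ³: -816  -912  -1008  -1104
Δ⁴: -96  -96  -96
The fourth differences are constant at -96.
Work back: -816 + 96 = -720;  -3096 + 720 = -2376;  -6903 + 2376 = -4527;  -10026 + 4527 = -5499

-5499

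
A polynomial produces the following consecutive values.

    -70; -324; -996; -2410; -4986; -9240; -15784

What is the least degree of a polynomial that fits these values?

4

D1: -254, -672, -1414, -2576, -4254, -6544
D2: -418, -742, -1162, -1678, -2290
D3: -324, -420, -516, -612
D4: -96, -96, -96
The fourth differences are constant, so the polynomial has degree 4.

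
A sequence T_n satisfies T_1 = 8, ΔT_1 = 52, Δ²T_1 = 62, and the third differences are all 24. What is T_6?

1128

Build the table forward from the leading diagonal:
Δ³: 24, 24, 24, 24, 24, 24
Δ²: 62, 86, 110, 134, 158, 182
Δ: 52, 114, 200, 310, 444, 602
T: 8, 60, 174, 374, 684, 1128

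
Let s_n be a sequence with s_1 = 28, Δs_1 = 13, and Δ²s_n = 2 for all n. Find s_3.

56

Build the table forward from the leading diagonal:
D2: 2  2  2
D1: 13  15  17
s: 28  41  56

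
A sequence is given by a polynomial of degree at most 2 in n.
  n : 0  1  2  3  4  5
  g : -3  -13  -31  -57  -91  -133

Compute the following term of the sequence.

D1: -10  -18  -26  -34  -42
D2: -8  -8  -8  -8
Second differences constant at -8.
-42 − 8 = -50;  -133 − 50 = -183

-183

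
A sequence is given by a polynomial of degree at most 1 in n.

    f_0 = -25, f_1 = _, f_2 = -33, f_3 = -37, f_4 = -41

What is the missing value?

Using the last 3 terms:
First differences: -4, -4
Constant first difference = -4.
Extend backward: -33 + 4 = -29

-29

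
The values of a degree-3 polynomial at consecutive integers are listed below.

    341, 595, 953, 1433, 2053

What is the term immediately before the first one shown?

254  358  480  620
104  122  140
18  18
The third differences are constant at 18.
Work back: 104 − 18 = 86;  254 − 86 = 168;  341 − 168 = 173

173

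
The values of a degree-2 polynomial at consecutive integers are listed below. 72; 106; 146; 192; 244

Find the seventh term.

366

First differences: 34, 40, 46, 52
Second differences: 6, 6, 6
The second differences are constant (6).
52 + 6 = 58;  244 + 58 = 302
58 + 6 = 64;  302 + 64 = 366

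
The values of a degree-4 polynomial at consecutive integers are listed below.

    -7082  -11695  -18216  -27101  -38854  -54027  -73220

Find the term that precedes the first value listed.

-3969

First differences: -4613, -6521, -8885, -11753, -15173, -19193
Second differences: -1908, -2364, -2868, -3420, -4020
Third differences: -456, -504, -552, -600
Fourth differences: -48, -48, -48
The fourth differences are constant at -48.
Work back: -456 + 48 = -408;  -1908 + 408 = -1500;  -4613 + 1500 = -3113;  -7082 + 3113 = -3969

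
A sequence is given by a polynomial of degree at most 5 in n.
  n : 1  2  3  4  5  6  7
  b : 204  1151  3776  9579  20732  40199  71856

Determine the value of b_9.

Δ: 947 , 2625 , 5803 , 11153 , 19467 , 31657
Δ²: 1678 , 3178 , 5350 , 8314 , 12190
Δ³: 1500 , 2172 , 2964 , 3876
Δ⁴: 672 , 792 , 912
Δ⁵: 120 , 120
The fifth differences are constant (120).
912 + 120 = 1032;  3876 + 1032 = 4908;  12190 + 4908 = 17098;  31657 + 17098 = 48755;  71856 + 48755 = 120611
1032 + 120 = 1152;  4908 + 1152 = 6060;  17098 + 6060 = 23158;  48755 + 23158 = 71913;  120611 + 71913 = 192524

192524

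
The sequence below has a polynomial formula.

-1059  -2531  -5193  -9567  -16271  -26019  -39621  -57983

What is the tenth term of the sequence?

-113091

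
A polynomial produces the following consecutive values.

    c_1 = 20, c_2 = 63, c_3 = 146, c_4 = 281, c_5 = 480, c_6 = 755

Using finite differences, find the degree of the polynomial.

Δ: 43, 83, 135, 199, 275
Δ²: 40, 52, 64, 76
Δ³: 12, 12, 12
The third differences are constant, so the polynomial has degree 3.

3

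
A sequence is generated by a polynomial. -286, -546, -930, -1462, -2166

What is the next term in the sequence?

-3066

Δ: -260 , -384 , -532 , -704
Δ²: -124 , -148 , -172
Δ³: -24 , -24
Third differences constant at -24.
-172 − 24 = -196;  -704 − 196 = -900;  -2166 − 900 = -3066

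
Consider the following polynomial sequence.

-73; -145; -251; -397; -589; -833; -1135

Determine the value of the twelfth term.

-3725

D1: -72, -106, -146, -192, -244, -302
D2: -34, -40, -46, -52, -58
D3: -6, -6, -6, -6
Third differences constant at -6.
-58 − 6 = -64;  -302 − 64 = -366;  -1135 − 366 = -1501
-64 − 6 = -70;  -366 − 70 = -436;  -1501 − 436 = -1937
-70 − 6 = -76;  -436 − 76 = -512;  -1937 − 512 = -2449
-76 − 6 = -82;  -512 − 82 = -594;  -2449 − 594 = -3043
-82 − 6 = -88;  -594 − 88 = -682;  -3043 − 682 = -3725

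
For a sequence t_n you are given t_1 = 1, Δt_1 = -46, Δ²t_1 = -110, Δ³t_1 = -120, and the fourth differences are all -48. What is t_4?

-587

Build the table forward from the leading diagonal:
D4: -48, -48, -48, -48
D3: -120, -168, -216, -264
D2: -110, -230, -398, -614
D1: -46, -156, -386, -784
t: 1, -45, -201, -587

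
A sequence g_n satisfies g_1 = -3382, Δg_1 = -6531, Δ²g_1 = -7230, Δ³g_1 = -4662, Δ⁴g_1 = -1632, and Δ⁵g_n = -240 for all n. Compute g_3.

-23674

Build the table forward from the leading diagonal:
Δ⁵: -240, -240, -240
Δ⁴: -1632, -1872, -2112
Δ³: -4662, -6294, -8166
Δ²: -7230, -11892, -18186
Δ: -6531, -13761, -25653
g: -3382, -9913, -23674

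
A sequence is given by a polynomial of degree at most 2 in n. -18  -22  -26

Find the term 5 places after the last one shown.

-46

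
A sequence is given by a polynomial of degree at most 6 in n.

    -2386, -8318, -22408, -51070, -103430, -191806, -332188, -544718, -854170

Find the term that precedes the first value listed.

-430

D1: -5932, -14090, -28662, -52360, -88376, -140382, -212530, -309452
D2: -8158, -14572, -23698, -36016, -52006, -72148, -96922
D3: -6414, -9126, -12318, -15990, -20142, -24774
D4: -2712, -3192, -3672, -4152, -4632
D5: -480, -480, -480, -480
The fifth differences are constant at -480.
Work back: -2712 + 480 = -2232;  -6414 + 2232 = -4182;  -8158 + 4182 = -3976;  -5932 + 3976 = -1956;  -2386 + 1956 = -430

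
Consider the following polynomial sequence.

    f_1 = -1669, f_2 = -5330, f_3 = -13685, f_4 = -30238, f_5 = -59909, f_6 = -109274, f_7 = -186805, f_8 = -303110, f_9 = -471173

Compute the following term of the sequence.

-706594

-3661, -8355, -16553, -29671, -49365, -77531, -116305, -168063
-4694, -8198, -13118, -19694, -28166, -38774, -51758
-3504, -4920, -6576, -8472, -10608, -12984
-1416, -1656, -1896, -2136, -2376
-240, -240, -240, -240
Fifth differences constant at -240.
-2376 − 240 = -2616;  -12984 − 2616 = -15600;  -51758 − 15600 = -67358;  -168063 − 67358 = -235421;  -471173 − 235421 = -706594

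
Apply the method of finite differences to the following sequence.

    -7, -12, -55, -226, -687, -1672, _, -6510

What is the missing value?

-3487

Using the first 6 terms:
-5, -43, -171, -461, -985
-38, -128, -290, -524
-90, -162, -234
-72, -72
Constant fourth difference = -72.
Extend forward: -234 − 72 = -306;  -524 − 306 = -830;  -985 − 830 = -1815;  -1672 − 1815 = -3487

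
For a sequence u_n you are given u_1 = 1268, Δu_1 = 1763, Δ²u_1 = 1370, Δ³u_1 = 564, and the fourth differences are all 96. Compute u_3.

6164

Build the table forward from the leading diagonal:
D4: 96, 96, 96
D3: 564, 660, 756
D2: 1370, 1934, 2594
D1: 1763, 3133, 5067
u: 1268, 3031, 6164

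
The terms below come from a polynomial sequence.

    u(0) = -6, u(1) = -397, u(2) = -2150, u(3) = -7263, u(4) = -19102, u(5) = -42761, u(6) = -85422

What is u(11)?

Δ: -391, -1753, -5113, -11839, -23659, -42661
Δ²: -1362, -3360, -6726, -11820, -19002
Δ³: -1998, -3366, -5094, -7182
Δ⁴: -1368, -1728, -2088
Δ⁵: -360, -360
Fifth differences constant at -360.
-2088 − 360 = -2448;  -7182 − 2448 = -9630;  -19002 − 9630 = -28632;  -42661 − 28632 = -71293;  -85422 − 71293 = -156715
-2448 − 360 = -2808;  -9630 − 2808 = -12438;  -28632 − 12438 = -41070;  -71293 − 41070 = -112363;  -156715 − 112363 = -269078
-2808 − 360 = -3168;  -12438 − 3168 = -15606;  -41070 − 15606 = -56676;  -112363 − 56676 = -169039;  -269078 − 169039 = -438117
-3168 − 360 = -3528;  -15606 − 3528 = -19134;  -56676 − 19134 = -75810;  -169039 − 75810 = -244849;  -438117 − 244849 = -682966
-3528 − 360 = -3888;  -19134 − 3888 = -23022;  -75810 − 23022 = -98832;  -244849 − 98832 = -343681;  -682966 − 343681 = -1026647

-1026647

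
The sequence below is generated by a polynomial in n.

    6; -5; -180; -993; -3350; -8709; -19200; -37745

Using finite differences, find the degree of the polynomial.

First differences: -11, -175, -813, -2357, -5359, -10491, -18545
Second differences: -164, -638, -1544, -3002, -5132, -8054
Third differences: -474, -906, -1458, -2130, -2922
Fourth differences: -432, -552, -672, -792
Fifth differences: -120, -120, -120
The fifth differences are constant, so the polynomial has degree 5.

5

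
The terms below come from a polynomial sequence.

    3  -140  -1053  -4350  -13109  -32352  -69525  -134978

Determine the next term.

-242445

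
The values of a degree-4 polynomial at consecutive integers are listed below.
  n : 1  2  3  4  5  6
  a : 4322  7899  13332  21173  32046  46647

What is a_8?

3577, 5433, 7841, 10873, 14601
1856, 2408, 3032, 3728
552, 624, 696
72, 72
The fourth differences are constant (72).
696 + 72 = 768;  3728 + 768 = 4496;  14601 + 4496 = 19097;  46647 + 19097 = 65744
768 + 72 = 840;  4496 + 840 = 5336;  19097 + 5336 = 24433;  65744 + 24433 = 90177

90177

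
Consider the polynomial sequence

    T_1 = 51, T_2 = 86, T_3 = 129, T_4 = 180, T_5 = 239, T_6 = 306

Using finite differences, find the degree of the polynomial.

2

35, 43, 51, 59, 67
8, 8, 8, 8
The second differences are constant, so the polynomial has degree 2.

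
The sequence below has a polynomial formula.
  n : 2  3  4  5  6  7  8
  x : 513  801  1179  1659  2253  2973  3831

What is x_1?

288, 378, 480, 594, 720, 858
90, 102, 114, 126, 138
12, 12, 12, 12
The third differences are constant at 12.
Work back: 90 − 12 = 78;  288 − 78 = 210;  513 − 210 = 303

303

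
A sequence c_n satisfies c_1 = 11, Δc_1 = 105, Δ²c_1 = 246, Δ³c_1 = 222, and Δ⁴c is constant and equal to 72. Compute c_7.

9851

Build the table forward from the leading diagonal:
Fourth differences: 72  72  72  72  72  72  72
Third differences: 222  294  366  438  510  582  654
Second differences: 246  468  762  1128  1566  2076  2658
First differences: 105  351  819  1581  2709  4275  6351
c: 11  116  467  1286  2867  5576  9851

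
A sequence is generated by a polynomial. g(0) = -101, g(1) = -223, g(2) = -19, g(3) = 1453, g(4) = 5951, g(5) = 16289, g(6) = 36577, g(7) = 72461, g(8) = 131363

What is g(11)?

552077

Δ: -122, 204, 1472, 4498, 10338, 20288, 35884, 58902
Δ²: 326, 1268, 3026, 5840, 9950, 15596, 23018
Δ³: 942, 1758, 2814, 4110, 5646, 7422
Δ⁴: 816, 1056, 1296, 1536, 1776
Δ⁵: 240, 240, 240, 240
Constant fifth difference = 240, so extend:
1776 + 240 = 2016;  7422 + 2016 = 9438;  23018 + 9438 = 32456;  58902 + 32456 = 91358;  131363 + 91358 = 222721
2016 + 240 = 2256;  9438 + 2256 = 11694;  32456 + 11694 = 44150;  91358 + 44150 = 135508;  222721 + 135508 = 358229
2256 + 240 = 2496;  11694 + 2496 = 14190;  44150 + 14190 = 58340;  135508 + 58340 = 193848;  358229 + 193848 = 552077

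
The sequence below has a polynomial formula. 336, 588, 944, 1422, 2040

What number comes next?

2816

D1: 252, 356, 478, 618
D2: 104, 122, 140
D3: 18, 18
The third differences are constant (18).
140 + 18 = 158;  618 + 158 = 776;  2040 + 776 = 2816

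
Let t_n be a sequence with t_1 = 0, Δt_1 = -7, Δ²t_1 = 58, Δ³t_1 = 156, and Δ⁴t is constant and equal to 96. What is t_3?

44

Build the table forward from the leading diagonal:
Δ⁴: 96, 96, 96
Δ³: 156, 252, 348
Δ²: 58, 214, 466
Δ: -7, 51, 265
t: 0, -7, 44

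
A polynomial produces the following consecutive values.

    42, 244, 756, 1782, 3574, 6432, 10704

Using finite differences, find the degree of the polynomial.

4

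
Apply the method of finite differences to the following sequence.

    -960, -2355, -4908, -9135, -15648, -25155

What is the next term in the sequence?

First differences: -1395, -2553, -4227, -6513, -9507
Second differences: -1158, -1674, -2286, -2994
Third differences: -516, -612, -708
Fourth differences: -96, -96
Constant fourth difference = -96, so extend:
-708 − 96 = -804;  -2994 − 804 = -3798;  -9507 − 3798 = -13305;  -25155 − 13305 = -38460

-38460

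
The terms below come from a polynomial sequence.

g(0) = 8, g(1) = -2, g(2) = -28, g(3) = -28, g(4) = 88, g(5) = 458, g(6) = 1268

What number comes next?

2752

First differences: -10, -26, 0, 116, 370, 810
Second differences: -16, 26, 116, 254, 440
Third differences: 42, 90, 138, 186
Fourth differences: 48, 48, 48
Fourth differences constant at 48.
186 + 48 = 234;  440 + 234 = 674;  810 + 674 = 1484;  1268 + 1484 = 2752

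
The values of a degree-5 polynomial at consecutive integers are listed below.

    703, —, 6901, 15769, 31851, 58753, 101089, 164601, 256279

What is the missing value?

Using the last 7 terms:
First differences: 8868  16082  26902  42336  63512  91678
Second differences: 7214  10820  15434  21176  28166
Third differences: 3606  4614  5742  6990
Fourth differences: 1008  1128  1248
Fifth differences: 120  120
Constant fifth difference = 120.
Extend backward: 1008 − 120 = 888;  3606 − 888 = 2718;  7214 − 2718 = 4496;  8868 − 4496 = 4372;  6901 − 4372 = 2529

2529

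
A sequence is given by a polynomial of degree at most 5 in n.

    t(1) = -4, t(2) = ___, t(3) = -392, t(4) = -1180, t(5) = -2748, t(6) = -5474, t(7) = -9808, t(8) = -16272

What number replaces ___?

-78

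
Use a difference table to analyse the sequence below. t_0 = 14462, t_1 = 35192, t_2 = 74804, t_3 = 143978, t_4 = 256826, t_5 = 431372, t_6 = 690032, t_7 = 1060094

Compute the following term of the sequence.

D1: 20730, 39612, 69174, 112848, 174546, 258660, 370062
D2: 18882, 29562, 43674, 61698, 84114, 111402
D3: 10680, 14112, 18024, 22416, 27288
D4: 3432, 3912, 4392, 4872
D5: 480, 480, 480
Fifth differences constant at 480.
4872 + 480 = 5352;  27288 + 5352 = 32640;  111402 + 32640 = 144042;  370062 + 144042 = 514104;  1060094 + 514104 = 1574198

1574198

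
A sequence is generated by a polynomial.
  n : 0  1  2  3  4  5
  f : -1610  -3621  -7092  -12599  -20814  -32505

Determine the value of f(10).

-176700

D1: -2011, -3471, -5507, -8215, -11691
D2: -1460, -2036, -2708, -3476
D3: -576, -672, -768
D4: -96, -96
Fourth differences constant at -96.
-768 − 96 = -864;  -3476 − 864 = -4340;  -11691 − 4340 = -16031;  -32505 − 16031 = -48536
-864 − 96 = -960;  -4340 − 960 = -5300;  -16031 − 5300 = -21331;  -48536 − 21331 = -69867
-960 − 96 = -1056;  -5300 − 1056 = -6356;  -21331 − 6356 = -27687;  -69867 − 27687 = -97554
-1056 − 96 = -1152;  -6356 − 1152 = -7508;  -27687 − 7508 = -35195;  -97554 − 35195 = -132749
-1152 − 96 = -1248;  -7508 − 1248 = -8756;  -35195 − 8756 = -43951;  -132749 − 43951 = -176700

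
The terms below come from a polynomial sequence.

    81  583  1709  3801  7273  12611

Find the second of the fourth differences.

Δ: 502, 1126, 2092, 3472, 5338
Δ²: 624, 966, 1380, 1866
Δ³: 342, 414, 486
Δ⁴: 72, 72

72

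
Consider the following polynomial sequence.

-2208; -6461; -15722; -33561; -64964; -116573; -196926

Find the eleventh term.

First differences: -4253 , -9261 , -17839 , -31403 , -51609 , -80353
Second differences: -5008 , -8578 , -13564 , -20206 , -28744
Third differences: -3570 , -4986 , -6642 , -8538
Fourth differences: -1416 , -1656 , -1896
Fifth differences: -240 , -240
Fifth differences constant at -240.
-1896 − 240 = -2136;  -8538 − 2136 = -10674;  -28744 − 10674 = -39418;  -80353 − 39418 = -119771;  -196926 − 119771 = -316697
-2136 − 240 = -2376;  -10674 − 2376 = -13050;  -39418 − 13050 = -52468;  -119771 − 52468 = -172239;  -316697 − 172239 = -488936
-2376 − 240 = -2616;  -13050 − 2616 = -15666;  -52468 − 15666 = -68134;  -172239 − 68134 = -240373;  -488936 − 240373 = -729309
-2616 − 240 = -2856;  -15666 − 2856 = -18522;  -68134 − 18522 = -86656;  -240373 − 86656 = -327029;  -729309 − 327029 = -1056338

-1056338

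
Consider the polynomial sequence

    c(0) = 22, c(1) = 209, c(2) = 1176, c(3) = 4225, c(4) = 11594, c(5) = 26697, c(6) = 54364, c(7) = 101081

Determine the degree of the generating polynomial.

5

Δ: 187, 967, 3049, 7369, 15103, 27667, 46717
Δ²: 780, 2082, 4320, 7734, 12564, 19050
Δ³: 1302, 2238, 3414, 4830, 6486
Δ⁴: 936, 1176, 1416, 1656
Δ⁵: 240, 240, 240
The fifth differences are constant, so the polynomial has degree 5.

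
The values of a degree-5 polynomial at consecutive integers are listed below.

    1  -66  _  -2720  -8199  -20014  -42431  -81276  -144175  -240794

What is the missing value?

Using the last 7 terms:
-5479, -11815, -22417, -38845, -62899, -96619
-6336, -10602, -16428, -24054, -33720
-4266, -5826, -7626, -9666
-1560, -1800, -2040
-240, -240
Constant fifth difference = -240.
Extend backward: -1560 + 240 = -1320;  -4266 + 1320 = -2946;  -6336 + 2946 = -3390;  -5479 + 3390 = -2089;  -2720 + 2089 = -631

-631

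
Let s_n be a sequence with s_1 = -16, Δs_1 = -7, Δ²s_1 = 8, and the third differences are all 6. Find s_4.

-7

Build the table forward from the leading diagonal:
Third differences: 6, 6, 6, 6
Second differences: 8, 14, 20, 26
First differences: -7, 1, 15, 35
s: -16, -23, -22, -7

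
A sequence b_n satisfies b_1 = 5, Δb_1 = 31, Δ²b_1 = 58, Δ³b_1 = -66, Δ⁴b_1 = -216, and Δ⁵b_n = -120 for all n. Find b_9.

-23659

Build the table forward from the leading diagonal:
Δ⁵: -120, -120, -120, -120, -120, -120, -120, -120, -120
Δ⁴: -216, -336, -456, -576, -696, -816, -936, -1056, -1176
Δ³: -66, -282, -618, -1074, -1650, -2346, -3162, -4098, -5154
Δ²: 58, -8, -290, -908, -1982, -3632, -5978, -9140, -13238
Δ: 31, 89, 81, -209, -1117, -3099, -6731, -12709, -21849
b: 5, 36, 125, 206, -3, -1120, -4219, -10950, -23659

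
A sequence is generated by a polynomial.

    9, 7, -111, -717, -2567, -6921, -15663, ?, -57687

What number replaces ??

-31421

Using the first 7 terms:
-2  -118  -606  -1850  -4354  -8742
-116  -488  -1244  -2504  -4388
-372  -756  -1260  -1884
-384  -504  -624
-120  -120
Constant fifth difference = -120.
Extend forward: -624 − 120 = -744;  -1884 − 744 = -2628;  -4388 − 2628 = -7016;  -8742 − 7016 = -15758;  -15663 − 15758 = -31421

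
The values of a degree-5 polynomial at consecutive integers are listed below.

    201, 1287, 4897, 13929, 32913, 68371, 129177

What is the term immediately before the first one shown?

Δ: 1086, 3610, 9032, 18984, 35458, 60806
Δ²: 2524, 5422, 9952, 16474, 25348
Δ³: 2898, 4530, 6522, 8874
Δ⁴: 1632, 1992, 2352
Δ⁵: 360, 360
The fifth differences are constant at 360.
Work back: 1632 − 360 = 1272;  2898 − 1272 = 1626;  2524 − 1626 = 898;  1086 − 898 = 188;  201 − 188 = 13

13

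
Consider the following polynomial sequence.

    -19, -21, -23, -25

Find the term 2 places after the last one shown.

Δ: -2  -2  -2
First differences constant at -2.
-25 − 2 = -27
-27 − 2 = -29

-29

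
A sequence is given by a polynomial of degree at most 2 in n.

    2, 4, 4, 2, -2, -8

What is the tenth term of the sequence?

Δ: 2, 0, -2, -4, -6
Δ²: -2, -2, -2, -2
Second differences constant at -2.
-6 − 2 = -8;  -8 − 8 = -16
-8 − 2 = -10;  -16 − 10 = -26
-10 − 2 = -12;  -26 − 12 = -38
-12 − 2 = -14;  -38 − 14 = -52

-52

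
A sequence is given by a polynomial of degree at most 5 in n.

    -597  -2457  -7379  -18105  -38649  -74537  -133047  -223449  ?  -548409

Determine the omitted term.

-357245

Using the first 8 terms:
First differences: -1860, -4922, -10726, -20544, -35888, -58510, -90402
Second differences: -3062, -5804, -9818, -15344, -22622, -31892
Third differences: -2742, -4014, -5526, -7278, -9270
Fourth differences: -1272, -1512, -1752, -1992
Fifth differences: -240, -240, -240
Constant fifth difference = -240.
Extend forward: -1992 − 240 = -2232;  -9270 − 2232 = -11502;  -31892 − 11502 = -43394;  -90402 − 43394 = -133796;  -223449 − 133796 = -357245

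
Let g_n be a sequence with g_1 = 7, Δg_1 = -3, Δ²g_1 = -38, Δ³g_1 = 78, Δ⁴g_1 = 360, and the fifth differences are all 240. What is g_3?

Build the table forward from the leading diagonal:
Δ⁵: 240, 240, 240
Δ⁴: 360, 600, 840
Δ³: 78, 438, 1038
Δ²: -38, 40, 478
Δ: -3, -41, -1
g: 7, 4, -37

-37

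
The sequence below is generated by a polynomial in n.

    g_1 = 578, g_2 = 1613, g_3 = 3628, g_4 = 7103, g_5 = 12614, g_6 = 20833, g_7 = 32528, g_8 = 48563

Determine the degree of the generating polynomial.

4

Δ: 1035, 2015, 3475, 5511, 8219, 11695, 16035
Δ²: 980, 1460, 2036, 2708, 3476, 4340
Δ³: 480, 576, 672, 768, 864
Δ⁴: 96, 96, 96, 96
The fourth differences are constant, so the polynomial has degree 4.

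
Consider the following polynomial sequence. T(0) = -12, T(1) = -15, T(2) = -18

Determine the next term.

Δ: -3 , -3
The first differences are constant (-3).
-18 − 3 = -21

-21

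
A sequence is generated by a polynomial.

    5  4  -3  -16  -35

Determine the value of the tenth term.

-220

D1: -1, -7, -13, -19
D2: -6, -6, -6
Second differences constant at -6.
-19 − 6 = -25;  -35 − 25 = -60
-25 − 6 = -31;  -60 − 31 = -91
-31 − 6 = -37;  -91 − 37 = -128
-37 − 6 = -43;  -128 − 43 = -171
-43 − 6 = -49;  -171 − 49 = -220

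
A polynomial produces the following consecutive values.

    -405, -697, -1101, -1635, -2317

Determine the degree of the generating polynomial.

-292, -404, -534, -682
-112, -130, -148
-18, -18
The third differences are constant, so the polynomial has degree 3.

3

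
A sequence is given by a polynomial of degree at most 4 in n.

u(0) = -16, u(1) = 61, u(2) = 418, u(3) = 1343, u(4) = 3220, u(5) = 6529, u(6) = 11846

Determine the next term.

D1: 77  357  925  1877  3309  5317
D2: 280  568  952  1432  2008
D3: 288  384  480  576
D4: 96  96  96
Fourth differences constant at 96.
576 + 96 = 672;  2008 + 672 = 2680;  5317 + 2680 = 7997;  11846 + 7997 = 19843

19843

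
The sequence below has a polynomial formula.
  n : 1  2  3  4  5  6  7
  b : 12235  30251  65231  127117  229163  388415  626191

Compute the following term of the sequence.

968561

18016 , 34980 , 61886 , 102046 , 159252 , 237776
16964 , 26906 , 40160 , 57206 , 78524
9942 , 13254 , 17046 , 21318
3312 , 3792 , 4272
480 , 480
The fifth differences are constant (480).
4272 + 480 = 4752;  21318 + 4752 = 26070;  78524 + 26070 = 104594;  237776 + 104594 = 342370;  626191 + 342370 = 968561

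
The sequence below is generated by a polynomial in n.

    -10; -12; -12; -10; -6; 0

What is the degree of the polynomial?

-2, 0, 2, 4, 6
2, 2, 2, 2
The second differences are constant, so the polynomial has degree 2.

2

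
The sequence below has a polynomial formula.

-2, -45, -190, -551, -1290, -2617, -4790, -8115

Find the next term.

-12946

-43, -145, -361, -739, -1327, -2173, -3325
-102, -216, -378, -588, -846, -1152
-114, -162, -210, -258, -306
-48, -48, -48, -48
Fourth differences constant at -48.
-306 − 48 = -354;  -1152 − 354 = -1506;  -3325 − 1506 = -4831;  -8115 − 4831 = -12946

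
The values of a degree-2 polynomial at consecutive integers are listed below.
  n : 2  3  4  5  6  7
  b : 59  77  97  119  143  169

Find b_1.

D1: 18, 20, 22, 24, 26
D2: 2, 2, 2, 2
The second differences are constant at 2.
Work back: 18 − 2 = 16;  59 − 16 = 43

43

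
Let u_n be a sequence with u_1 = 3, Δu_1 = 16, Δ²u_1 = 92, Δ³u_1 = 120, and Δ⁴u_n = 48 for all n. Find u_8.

7927

Build the table forward from the leading diagonal:
Fourth differences: 48  48  48  48  48  48  48  48
Third differences: 120  168  216  264  312  360  408  456
Second differences: 92  212  380  596  860  1172  1532  1940
First differences: 16  108  320  700  1296  2156  3328  4860
u: 3  19  127  447  1147  2443  4599  7927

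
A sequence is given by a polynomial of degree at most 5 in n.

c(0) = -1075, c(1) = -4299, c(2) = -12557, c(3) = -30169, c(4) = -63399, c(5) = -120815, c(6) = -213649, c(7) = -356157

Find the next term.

-565979

Δ: -3224  -8258  -17612  -33230  -57416  -92834  -142508
Δ²: -5034  -9354  -15618  -24186  -35418  -49674
Δ³: -4320  -6264  -8568  -11232  -14256
Δ⁴: -1944  -2304  -2664  -3024
Δ⁵: -360  -360  -360
Fifth differences constant at -360.
-3024 − 360 = -3384;  -14256 − 3384 = -17640;  -49674 − 17640 = -67314;  -142508 − 67314 = -209822;  -356157 − 209822 = -565979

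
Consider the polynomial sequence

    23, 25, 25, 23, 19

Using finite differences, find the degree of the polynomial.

2

2, 0, -2, -4
-2, -2, -2
The second differences are constant, so the polynomial has degree 2.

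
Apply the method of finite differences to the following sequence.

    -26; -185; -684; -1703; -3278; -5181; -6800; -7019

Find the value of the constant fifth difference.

D1: -159, -499, -1019, -1575, -1903, -1619, -219
D2: -340, -520, -556, -328, 284, 1400
D3: -180, -36, 228, 612, 1116
D4: 144, 264, 384, 504
D5: 120, 120, 120

120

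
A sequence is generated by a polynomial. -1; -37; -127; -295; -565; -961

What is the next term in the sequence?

Δ: -36, -90, -168, -270, -396
Δ²: -54, -78, -102, -126
Δ³: -24, -24, -24
The third differences are constant (-24).
-126 − 24 = -150;  -396 − 150 = -546;  -961 − 546 = -1507

-1507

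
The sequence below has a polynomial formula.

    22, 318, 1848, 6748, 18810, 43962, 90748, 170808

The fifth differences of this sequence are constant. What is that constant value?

First differences: 296, 1530, 4900, 12062, 25152, 46786, 80060
Second differences: 1234, 3370, 7162, 13090, 21634, 33274
Third differences: 2136, 3792, 5928, 8544, 11640
Fourth differences: 1656, 2136, 2616, 3096
Fifth differences: 480, 480, 480

480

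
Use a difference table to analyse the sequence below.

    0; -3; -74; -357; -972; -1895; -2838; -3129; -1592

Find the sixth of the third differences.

1176

Δ: -3, -71, -283, -615, -923, -943, -291, 1537
Δ²: -68, -212, -332, -308, -20, 652, 1828
Δ³: -144, -120, 24, 288, 672, 1176
Δ⁴: 24, 144, 264, 384, 504
Δ⁵: 120, 120, 120, 120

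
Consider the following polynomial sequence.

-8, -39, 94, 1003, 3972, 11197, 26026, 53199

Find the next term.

Δ: -31, 133, 909, 2969, 7225, 14829, 27173
Δ²: 164, 776, 2060, 4256, 7604, 12344
Δ³: 612, 1284, 2196, 3348, 4740
Δ⁴: 672, 912, 1152, 1392
Δ⁵: 240, 240, 240
Fifth differences constant at 240.
1392 + 240 = 1632;  4740 + 1632 = 6372;  12344 + 6372 = 18716;  27173 + 18716 = 45889;  53199 + 45889 = 99088

99088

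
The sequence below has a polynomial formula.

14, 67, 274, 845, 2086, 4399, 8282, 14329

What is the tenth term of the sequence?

35771

53  207  571  1241  2313  3883  6047
154  364  670  1072  1570  2164
210  306  402  498  594
96  96  96  96
The fourth differences are constant (96).
594 + 96 = 690;  2164 + 690 = 2854;  6047 + 2854 = 8901;  14329 + 8901 = 23230
690 + 96 = 786;  2854 + 786 = 3640;  8901 + 3640 = 12541;  23230 + 12541 = 35771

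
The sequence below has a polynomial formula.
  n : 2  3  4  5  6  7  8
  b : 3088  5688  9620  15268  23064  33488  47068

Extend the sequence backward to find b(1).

1484

First differences: 2600  3932  5648  7796  10424  13580
Second differences: 1332  1716  2148  2628  3156
Third differences: 384  432  480  528
Fourth differences: 48  48  48
The fourth differences are constant at 48.
Work back: 384 − 48 = 336;  1332 − 336 = 996;  2600 − 996 = 1604;  3088 − 1604 = 1484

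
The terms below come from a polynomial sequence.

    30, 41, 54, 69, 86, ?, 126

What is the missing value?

Using the first 5 terms:
D1: 11  13  15  17
D2: 2  2  2
Constant second difference = 2.
Extend forward: 17 + 2 = 19;  86 + 19 = 105

105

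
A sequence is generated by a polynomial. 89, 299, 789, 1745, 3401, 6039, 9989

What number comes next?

First differences: 210  490  956  1656  2638  3950
Second differences: 280  466  700  982  1312
Third differences: 186  234  282  330
Fourth differences: 48  48  48
Fourth differences constant at 48.
330 + 48 = 378;  1312 + 378 = 1690;  3950 + 1690 = 5640;  9989 + 5640 = 15629

15629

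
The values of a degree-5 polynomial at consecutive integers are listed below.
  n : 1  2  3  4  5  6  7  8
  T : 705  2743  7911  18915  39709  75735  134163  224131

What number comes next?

First differences: 2038  5168  11004  20794  36026  58428  89968
Second differences: 3130  5836  9790  15232  22402  31540
Third differences: 2706  3954  5442  7170  9138
Fourth differences: 1248  1488  1728  1968
Fifth differences: 240  240  240
Fifth differences constant at 240.
1968 + 240 = 2208;  9138 + 2208 = 11346;  31540 + 11346 = 42886;  89968 + 42886 = 132854;  224131 + 132854 = 356985

356985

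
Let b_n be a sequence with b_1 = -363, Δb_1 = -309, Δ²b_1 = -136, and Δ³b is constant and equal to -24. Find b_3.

-1117

Build the table forward from the leading diagonal:
D3: -24  -24  -24
D2: -136  -160  -184
D1: -309  -445  -605
b: -363  -672  -1117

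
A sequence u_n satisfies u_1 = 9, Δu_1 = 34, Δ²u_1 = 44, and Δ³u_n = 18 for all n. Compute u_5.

481

Build the table forward from the leading diagonal:
D3: 18  18  18  18  18
D2: 44  62  80  98  116
D1: 34  78  140  220  318
u: 9  43  121  261  481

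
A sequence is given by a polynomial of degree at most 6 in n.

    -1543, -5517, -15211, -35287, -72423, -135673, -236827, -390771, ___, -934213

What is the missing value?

Using the first 8 terms:
First differences: -3974  -9694  -20076  -37136  -63250  -101154  -153944
Second differences: -5720  -10382  -17060  -26114  -37904  -52790
Third differences: -4662  -6678  -9054  -11790  -14886
Fourth differences: -2016  -2376  -2736  -3096
Fifth differences: -360  -360  -360
Constant fifth difference = -360.
Extend forward: -3096 − 360 = -3456;  -14886 − 3456 = -18342;  -52790 − 18342 = -71132;  -153944 − 71132 = -225076;  -390771 − 225076 = -615847

-615847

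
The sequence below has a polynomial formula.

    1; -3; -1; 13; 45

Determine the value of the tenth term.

Δ: -4, 2, 14, 32
Δ²: 6, 12, 18
Δ³: 6, 6
The third differences are constant (6).
18 + 6 = 24;  32 + 24 = 56;  45 + 56 = 101
24 + 6 = 30;  56 + 30 = 86;  101 + 86 = 187
30 + 6 = 36;  86 + 36 = 122;  187 + 122 = 309
36 + 6 = 42;  122 + 42 = 164;  309 + 164 = 473
42 + 6 = 48;  164 + 48 = 212;  473 + 212 = 685

685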